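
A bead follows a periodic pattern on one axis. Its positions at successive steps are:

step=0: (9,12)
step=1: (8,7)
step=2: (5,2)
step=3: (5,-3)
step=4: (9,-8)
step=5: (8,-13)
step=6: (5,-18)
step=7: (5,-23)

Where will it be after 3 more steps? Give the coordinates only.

(5,-38)

The first coordinate repeats the cycle [9, 8, 5, 5] with period 4; step 10 mod 4 = 2, giving 5.
The second coordinate changes by -5 each step, so at step 10 it is 12 + 10·(-5) = -38.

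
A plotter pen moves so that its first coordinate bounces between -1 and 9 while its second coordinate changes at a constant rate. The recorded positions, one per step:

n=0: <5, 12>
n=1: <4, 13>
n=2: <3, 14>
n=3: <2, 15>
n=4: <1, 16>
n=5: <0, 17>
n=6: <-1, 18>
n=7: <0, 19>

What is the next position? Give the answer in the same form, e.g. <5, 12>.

The first coordinate travels 1 per step and bounces off the walls at -1 and 9.
  step 8: 0 → 1
The second coordinate changes by +1 each step: at step 8 it is 20.

<1, 20>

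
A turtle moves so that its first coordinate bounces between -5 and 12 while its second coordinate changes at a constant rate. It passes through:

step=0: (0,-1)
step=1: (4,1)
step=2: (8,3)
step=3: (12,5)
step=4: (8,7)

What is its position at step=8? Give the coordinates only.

The first coordinate travels 4 per step and bounces off the walls at -5 and 12.
  step 5: 8 → 4
  step 6: 4 → 0
  step 7: 0 → -4
  step 8: -4 → -2
The second coordinate changes by +2 each step: at step 8 it is 15.

(-2,15)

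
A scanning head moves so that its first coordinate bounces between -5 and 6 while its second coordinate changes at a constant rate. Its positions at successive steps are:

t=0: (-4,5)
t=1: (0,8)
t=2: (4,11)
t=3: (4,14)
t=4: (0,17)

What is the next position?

The first coordinate reflects between -5 and 6, moving 4 per step.
  step 5: 0 → -4
The second coordinate changes by +3 each step: at step 5 it is 20.

(-4,20)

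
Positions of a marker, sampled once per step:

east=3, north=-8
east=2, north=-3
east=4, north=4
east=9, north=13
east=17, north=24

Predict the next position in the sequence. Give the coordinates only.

First differences are (-1, +5), (+2, +7), (+5, +9), (+8, +11); their common second difference is (+3, +2) (constant acceleration).
step 5: east=17, north=24 + (+11, +13) → east=28, north=37

east=28, north=37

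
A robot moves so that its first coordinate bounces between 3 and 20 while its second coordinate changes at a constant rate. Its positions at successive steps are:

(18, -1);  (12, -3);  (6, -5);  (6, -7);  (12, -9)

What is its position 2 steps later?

(16, -13)

The first coordinate travels 6 per step and bounces off the walls at 3 and 20.
  step 5: 12 → 18
  step 6: 18 → 16
The second coordinate changes by -2 each step: at step 6 it is -13.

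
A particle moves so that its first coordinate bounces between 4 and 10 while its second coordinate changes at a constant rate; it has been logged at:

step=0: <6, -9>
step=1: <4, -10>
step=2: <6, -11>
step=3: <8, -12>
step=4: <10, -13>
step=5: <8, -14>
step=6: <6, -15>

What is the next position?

The first coordinate reflects between 4 and 10, moving 2 per step.
  step 7: 6 → 4
The second coordinate changes by -1 each step: at step 7 it is -16.

<4, -16>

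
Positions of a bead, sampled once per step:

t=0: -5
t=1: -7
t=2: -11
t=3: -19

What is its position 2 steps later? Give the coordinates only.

Consecutive displacements -2, -4, -8 scale by a factor of 2 each step.
step 4: -19 − 16 → -35
step 5: -35 − 32 → -67

-67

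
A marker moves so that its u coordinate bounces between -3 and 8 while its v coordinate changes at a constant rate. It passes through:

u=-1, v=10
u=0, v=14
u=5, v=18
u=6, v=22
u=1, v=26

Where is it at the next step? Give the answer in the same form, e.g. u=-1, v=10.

u=-2, v=30

The u coordinate reflects between -3 and 8, moving 5 per step.
  step 5: 1 → -2
The v coordinate changes by +4 each step: at step 5 it is 30.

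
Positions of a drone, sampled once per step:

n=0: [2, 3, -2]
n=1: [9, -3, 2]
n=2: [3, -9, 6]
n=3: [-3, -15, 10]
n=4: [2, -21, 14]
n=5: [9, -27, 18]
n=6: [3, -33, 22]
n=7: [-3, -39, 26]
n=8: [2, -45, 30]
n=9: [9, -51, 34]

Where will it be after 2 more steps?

The first coordinate repeats the cycle [2, 9, 3, -3] with period 4; step 11 mod 4 = 3, giving -3.
The second coordinate changes by -6 each step, so at step 11 it is 3 + 11·(-6) = -63.
The third coordinate changes by +4 each step, so at step 11 it is -2 + 11·(4) = 42.

[-3, -63, 42]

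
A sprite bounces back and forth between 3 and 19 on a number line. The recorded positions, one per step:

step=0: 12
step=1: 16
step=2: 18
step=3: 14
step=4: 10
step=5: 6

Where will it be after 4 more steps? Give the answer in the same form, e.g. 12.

16

The value travels 4 per step and bounces off the walls at 3 and 19.
  step 6: 6 → 4
  step 7: 4 → 8
  step 8: 8 → 12
  step 9: 12 → 16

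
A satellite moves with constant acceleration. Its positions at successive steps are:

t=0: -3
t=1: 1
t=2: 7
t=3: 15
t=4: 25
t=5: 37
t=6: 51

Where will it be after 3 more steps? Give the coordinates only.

Taking differences between consecutive positions: +4, +6, +8, +10, +12, +14. These grow by +2 each step.
step 7: 51 + 16 → 67
step 8: 67 + 18 → 85
step 9: 85 + 20 → 105

105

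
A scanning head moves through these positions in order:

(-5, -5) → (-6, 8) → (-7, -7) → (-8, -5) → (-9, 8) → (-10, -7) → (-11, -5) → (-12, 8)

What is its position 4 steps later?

First: linear, -1 per step → -16 at step 11.
Second: cycles through -5, 8, -7 every 3 steps. Step 11 lands at position 2 of the cycle → -7.

(-16, -7)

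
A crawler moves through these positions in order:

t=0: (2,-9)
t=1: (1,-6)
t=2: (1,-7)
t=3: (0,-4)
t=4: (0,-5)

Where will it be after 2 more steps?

(-1,-3)

Differencing gives (-1,+3), (+0,-1), (-1,+3), (+0,-1). This is the pattern (-1,+3), (+0,-1) repeated.
step 5: apply (-1,+3) → (-1,-2)
step 6: apply (+0,-1) → (-1,-3)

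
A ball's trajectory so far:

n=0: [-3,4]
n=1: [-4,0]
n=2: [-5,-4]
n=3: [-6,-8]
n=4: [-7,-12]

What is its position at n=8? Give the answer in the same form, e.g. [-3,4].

[-11,-28]

Each step adds [-1,-4] to the position.
step 5: [-7,-12] + [-1,-4] → [-8,-16]
step 6: [-8,-16] + [-1,-4] → [-9,-20]
step 7: [-9,-20] + [-1,-4] → [-10,-24]
step 8: [-10,-24] + [-1,-4] → [-11,-28]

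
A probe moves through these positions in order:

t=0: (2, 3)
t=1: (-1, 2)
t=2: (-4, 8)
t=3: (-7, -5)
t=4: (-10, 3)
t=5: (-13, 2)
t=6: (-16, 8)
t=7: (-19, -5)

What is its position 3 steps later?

The first coordinate changes by -3 each step, so at step 10 it is 2 + 10·(-3) = -28.
The second coordinate repeats the cycle [3, 2, 8, -5] with period 4; step 10 mod 4 = 2, giving 8.

(-28, 8)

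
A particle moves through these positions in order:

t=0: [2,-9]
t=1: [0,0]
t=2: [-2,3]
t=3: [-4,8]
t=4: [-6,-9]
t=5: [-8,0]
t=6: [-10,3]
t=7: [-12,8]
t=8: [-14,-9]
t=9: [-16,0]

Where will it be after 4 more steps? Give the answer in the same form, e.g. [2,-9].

[-24,0]

First: linear, -2 per step → -24 at step 13.
Second: cycles through -9, 0, 3, 8 every 4 steps. Step 13 lands at position 1 of the cycle → 0.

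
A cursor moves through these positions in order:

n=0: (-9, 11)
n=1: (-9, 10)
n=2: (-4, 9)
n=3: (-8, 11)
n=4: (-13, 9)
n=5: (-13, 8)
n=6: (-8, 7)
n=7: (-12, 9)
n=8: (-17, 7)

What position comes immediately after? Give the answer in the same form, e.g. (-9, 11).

Step-to-step displacements: (+0, -1), (+5, -1), (-4, +2), (-5, -2), (+0, -1), (+5, -1), (-4, +2), (-5, -2) — a repeating cycle of length 4.
step 9: apply (+0, -1) → (-17, 6)

(-17, 6)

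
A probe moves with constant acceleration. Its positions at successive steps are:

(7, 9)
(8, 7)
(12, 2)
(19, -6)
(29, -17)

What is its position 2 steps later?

(58, -48)

First differences are (+1, -2), (+4, -5), (+7, -8), (+10, -11); their common second difference is (+3, -3) (constant acceleration).
step 5: (29, -17) + (+13, -14) → (42, -31)
step 6: (42, -31) + (+16, -17) → (58, -48)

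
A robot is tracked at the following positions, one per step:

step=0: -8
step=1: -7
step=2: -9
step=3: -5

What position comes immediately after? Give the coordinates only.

-13

Step-to-step displacements: +1, -2, +4; each is -2× the previous.
step 4: -5 − 8 → -13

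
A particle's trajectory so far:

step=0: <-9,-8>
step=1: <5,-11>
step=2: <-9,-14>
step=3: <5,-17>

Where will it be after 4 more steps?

<5,-29>

The first coordinate repeats the cycle [-9, 5] with period 2; step 7 mod 2 = 1, giving 5.
The second coordinate changes by -3 each step, so at step 7 it is -8 + 7·(-3) = -29.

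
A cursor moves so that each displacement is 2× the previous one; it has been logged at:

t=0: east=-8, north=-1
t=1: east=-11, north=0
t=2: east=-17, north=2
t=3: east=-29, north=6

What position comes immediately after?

Step-to-step displacements: (-3, +1), (-6, +2), (-12, +4); each is 2× the previous.
step 4: east=-29, north=6 + (-24, +8) → east=-53, north=14

east=-53, north=14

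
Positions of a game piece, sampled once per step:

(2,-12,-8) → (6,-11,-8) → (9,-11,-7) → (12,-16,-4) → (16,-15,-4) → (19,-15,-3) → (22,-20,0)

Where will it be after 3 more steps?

The moves between consecutive positions are (+4,+1,+0), (+3,+0,+1), (+3,-5,+3), (+4,+1,+0), (+3,+0,+1), (+3,-5,+3); they repeat the 3-cycle [(+4,+1,+0), (+3,+0,+1), (+3,-5,+3)].
step 7: apply (+4,+1,+0) → (26,-19,0)
step 8: apply (+3,+0,+1) → (29,-19,1)
step 9: apply (+3,-5,+3) → (32,-24,4)

(32,-24,4)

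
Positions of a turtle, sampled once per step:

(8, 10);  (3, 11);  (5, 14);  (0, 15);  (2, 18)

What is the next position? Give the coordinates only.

(-3, 19)

Step-to-step displacements: (-5, +1), (+2, +3), (-5, +1), (+2, +3) — a repeating cycle of length 2.
step 5: apply (-5, +1) → (-3, 19)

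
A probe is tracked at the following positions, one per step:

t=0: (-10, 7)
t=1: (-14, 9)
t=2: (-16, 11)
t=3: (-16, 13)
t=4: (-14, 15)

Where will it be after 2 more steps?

(-4, 19)

Successive displacements: (-4, +2), (-2, +2), (+0, +2), (+2, +2) — each changes by (+2, +0).
step 5: (-14, 15) + (+4, +2) → (-10, 17)
step 6: (-10, 17) + (+6, +2) → (-4, 19)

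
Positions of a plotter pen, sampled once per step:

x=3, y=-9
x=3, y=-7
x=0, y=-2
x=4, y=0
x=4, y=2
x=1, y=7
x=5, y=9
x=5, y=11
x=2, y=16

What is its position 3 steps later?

Differencing gives (+0, +2), (-3, +5), (+4, +2), (+0, +2), (-3, +5), (+4, +2), (+0, +2), (-3, +5). This is the pattern (+0, +2), (-3, +5), (+4, +2) repeated.
step 9: apply (+4, +2) → x=6, y=18
step 10: apply (+0, +2) → x=6, y=20
step 11: apply (-3, +5) → x=3, y=25

x=3, y=25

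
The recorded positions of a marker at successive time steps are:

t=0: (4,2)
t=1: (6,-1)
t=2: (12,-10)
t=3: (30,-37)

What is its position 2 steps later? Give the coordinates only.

Step-to-step displacements: (+2,-3), (+6,-9), (+18,-27); each is 3× the previous.
step 4: (30,-37) + (+54,-81) → (84,-118)
step 5: (84,-118) + (+162,-243) → (246,-361)

(246,-361)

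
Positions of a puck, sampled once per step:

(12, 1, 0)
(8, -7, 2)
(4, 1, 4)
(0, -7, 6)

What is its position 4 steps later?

(-16, -7, 14)

First: linear, -4 per step → -16 at step 7.
Second: cycles through 1, -7 every 2 steps. Step 7 lands at position 1 of the cycle → -7.
Third: linear, +2 per step → 14 at step 7.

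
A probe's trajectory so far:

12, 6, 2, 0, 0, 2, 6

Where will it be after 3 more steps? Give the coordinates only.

30

Taking differences between consecutive positions: -6, -4, -2, +0, +2, +4. These grow by +2 each step.
step 7: 6 + 6 → 12
step 8: 12 + 8 → 20
step 9: 20 + 10 → 30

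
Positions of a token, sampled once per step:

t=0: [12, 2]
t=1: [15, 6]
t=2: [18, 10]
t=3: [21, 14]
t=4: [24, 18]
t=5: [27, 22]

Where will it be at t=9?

[39, 38]

The position changes by [+3, +4] every step.
step 6: [27, 22] + [+3, +4] → [30, 26]
step 7: [30, 26] + [+3, +4] → [33, 30]
step 8: [33, 30] + [+3, +4] → [36, 34]
step 9: [36, 34] + [+3, +4] → [39, 38]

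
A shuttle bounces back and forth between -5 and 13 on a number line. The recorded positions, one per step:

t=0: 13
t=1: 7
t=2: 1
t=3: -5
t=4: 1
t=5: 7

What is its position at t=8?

1

The value reflects between -5 and 13, moving 6 per step.
  step 6: 7 → 13
  step 7: 13 → 7
  step 8: 7 → 1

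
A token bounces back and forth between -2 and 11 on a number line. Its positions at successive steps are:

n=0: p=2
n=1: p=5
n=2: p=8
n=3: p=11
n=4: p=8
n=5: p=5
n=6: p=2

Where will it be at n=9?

p=3

The value travels 3 per step and bounces off the walls at -2 and 11.
  step 7: 2 → -1
  step 8: -1 → 0
  step 9: 0 → 3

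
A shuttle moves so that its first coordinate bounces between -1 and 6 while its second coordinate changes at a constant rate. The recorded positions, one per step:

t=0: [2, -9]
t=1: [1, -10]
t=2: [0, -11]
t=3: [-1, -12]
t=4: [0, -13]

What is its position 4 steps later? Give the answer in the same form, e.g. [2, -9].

The first coordinate travels 1 per step and bounces off the walls at -1 and 6.
  step 5: 0 → 1
  step 6: 1 → 2
  step 7: 2 → 3
  step 8: 3 → 4
The second coordinate changes by -1 each step: at step 8 it is -17.

[4, -17]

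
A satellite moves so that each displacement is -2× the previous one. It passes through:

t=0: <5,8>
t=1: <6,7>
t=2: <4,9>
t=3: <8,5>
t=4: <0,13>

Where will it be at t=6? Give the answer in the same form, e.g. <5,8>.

Step-to-step displacements: <+1,-1>, <-2,+2>, <+4,-4>, <-8,+8>; each is -2× the previous.
step 5: <0,13> + <+16,-16> → <16,-3>
step 6: <16,-3> + <-32,+32> → <-16,29>

<-16,29>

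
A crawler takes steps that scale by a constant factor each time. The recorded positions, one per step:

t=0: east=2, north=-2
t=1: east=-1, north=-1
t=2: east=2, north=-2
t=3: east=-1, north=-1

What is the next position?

The jumps are (-3, +1), (+3, -1), (-3, +1) — a geometric progression with ratio -1.
step 4: east=-1, north=-1 + (+3, -1) → east=2, north=-2

east=2, north=-2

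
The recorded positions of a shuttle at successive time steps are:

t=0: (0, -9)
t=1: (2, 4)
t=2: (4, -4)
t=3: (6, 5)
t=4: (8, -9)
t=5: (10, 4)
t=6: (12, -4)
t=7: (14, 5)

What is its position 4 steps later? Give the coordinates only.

First: linear, +2 per step → 22 at step 11.
Second: cycles through -9, 4, -4, 5 every 4 steps. Step 11 lands at position 3 of the cycle → 5.

(22, 5)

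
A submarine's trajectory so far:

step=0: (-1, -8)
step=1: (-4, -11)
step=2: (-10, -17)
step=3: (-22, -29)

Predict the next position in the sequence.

(-46, -53)

Step-to-step displacements: (-3, -3), (-6, -6), (-12, -12); each is 2× the previous.
step 4: (-22, -29) + (-24, -24) → (-46, -53)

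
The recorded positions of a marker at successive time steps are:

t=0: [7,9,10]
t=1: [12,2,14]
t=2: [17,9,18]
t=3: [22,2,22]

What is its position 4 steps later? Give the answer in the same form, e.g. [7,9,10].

The first coordinate changes by +5 each step, so at step 7 it is 7 + 7·(5) = 42.
The second coordinate repeats the cycle [9, 2] with period 2; step 7 mod 2 = 1, giving 2.
The third coordinate changes by +4 each step, so at step 7 it is 10 + 7·(4) = 38.

[42,2,38]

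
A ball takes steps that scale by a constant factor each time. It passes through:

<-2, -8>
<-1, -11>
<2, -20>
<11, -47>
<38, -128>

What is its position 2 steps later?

<362, -1100>

Consecutive displacements <+1, -3>, <+3, -9>, <+9, -27>, <+27, -81> scale by a factor of 3 each step.
step 5: <38, -128> + <+81, -243> → <119, -371>
step 6: <119, -371> + <+243, -729> → <362, -1100>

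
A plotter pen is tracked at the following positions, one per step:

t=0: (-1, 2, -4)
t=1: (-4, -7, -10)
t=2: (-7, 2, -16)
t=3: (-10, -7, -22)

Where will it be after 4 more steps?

(-22, -7, -46)

First: linear, -3 per step → -22 at step 7.
Second: cycles through 2, -7 every 2 steps. Step 7 lands at position 1 of the cycle → -7.
Third: linear, -6 per step → -46 at step 7.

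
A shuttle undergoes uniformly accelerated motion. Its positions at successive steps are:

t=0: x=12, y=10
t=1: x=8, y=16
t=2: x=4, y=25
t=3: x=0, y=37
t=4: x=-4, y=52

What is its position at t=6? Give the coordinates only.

x=-12, y=91

First differences are (-4, +6), (-4, +9), (-4, +12), (-4, +15); their common second difference is (+0, +3) (constant acceleration).
step 5: x=-4, y=52 + (-4, +18) → x=-8, y=70
step 6: x=-8, y=70 + (-4, +21) → x=-12, y=91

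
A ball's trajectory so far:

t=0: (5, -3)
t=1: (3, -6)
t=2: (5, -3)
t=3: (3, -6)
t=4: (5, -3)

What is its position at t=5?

Consecutive displacements (-2, -3), (+2, +3), (-2, -3), (+2, +3) scale by a factor of -1 each step.
step 5: (5, -3) + (-2, -3) → (3, -6)

(3, -6)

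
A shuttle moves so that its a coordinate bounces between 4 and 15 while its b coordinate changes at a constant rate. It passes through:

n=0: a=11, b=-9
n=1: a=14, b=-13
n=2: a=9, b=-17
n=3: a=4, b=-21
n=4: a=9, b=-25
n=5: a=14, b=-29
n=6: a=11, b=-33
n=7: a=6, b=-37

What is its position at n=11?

The a coordinate reflects between 4 and 15, moving 5 per step.
  step 8: 6 → 7
  step 9: 7 → 12
  step 10: 12 → 13
  step 11: 13 → 8
The b coordinate changes by -4 each step: at step 11 it is -53.

a=8, b=-53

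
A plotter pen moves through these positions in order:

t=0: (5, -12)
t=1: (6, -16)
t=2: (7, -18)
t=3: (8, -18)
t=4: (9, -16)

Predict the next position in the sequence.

First differences are (+1, -4), (+1, -2), (+1, +0), (+1, +2); their common second difference is (+0, +2) (constant acceleration).
step 5: (9, -16) + (+1, +4) → (10, -12)

(10, -12)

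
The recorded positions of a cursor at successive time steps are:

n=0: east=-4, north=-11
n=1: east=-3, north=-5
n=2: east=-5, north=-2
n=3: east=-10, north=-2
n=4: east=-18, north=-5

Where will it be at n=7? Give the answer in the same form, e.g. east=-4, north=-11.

east=-60, north=-32

Taking differences between consecutive positions: (+1,+6), (-2,+3), (-5,+0), (-8,-3). These grow by (-3,-3) each step.
step 5: east=-18, north=-5 + (-11,-6) → east=-29, north=-11
step 6: east=-29, north=-11 + (-14,-9) → east=-43, north=-20
step 7: east=-43, north=-20 + (-17,-12) → east=-60, north=-32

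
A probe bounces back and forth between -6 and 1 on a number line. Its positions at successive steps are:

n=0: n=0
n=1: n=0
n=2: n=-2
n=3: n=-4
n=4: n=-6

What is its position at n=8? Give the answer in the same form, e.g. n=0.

The value reflects between -6 and 1, moving 2 per step.
  step 5: -6 → -4
  step 6: -4 → -2
  step 7: -2 → 0
  step 8: 0 → 0

n=0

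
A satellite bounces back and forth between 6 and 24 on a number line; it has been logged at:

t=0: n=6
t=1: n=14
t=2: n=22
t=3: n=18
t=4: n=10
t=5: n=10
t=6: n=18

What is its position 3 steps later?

n=6

The value travels 8 per step and bounces off the walls at 6 and 24.
  step 7: 18 → 22
  step 8: 22 → 14
  step 9: 14 → 6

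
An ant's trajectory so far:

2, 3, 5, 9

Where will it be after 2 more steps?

Step-to-step displacements: +1, +2, +4; each is 2× the previous.
step 4: 9 + 8 → 17
step 5: 17 + 16 → 33

33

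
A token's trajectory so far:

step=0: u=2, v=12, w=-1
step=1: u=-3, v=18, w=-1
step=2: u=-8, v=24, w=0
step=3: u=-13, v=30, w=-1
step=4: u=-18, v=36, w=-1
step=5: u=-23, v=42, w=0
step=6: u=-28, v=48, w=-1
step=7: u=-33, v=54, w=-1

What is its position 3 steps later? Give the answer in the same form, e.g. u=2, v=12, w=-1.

U: linear, -5 per step → -48 at step 10.
V: linear, +6 per step → 72 at step 10.
W: cycles through -1, -1, 0 every 3 steps. Step 10 lands at position 1 of the cycle → -1.

u=-48, v=72, w=-1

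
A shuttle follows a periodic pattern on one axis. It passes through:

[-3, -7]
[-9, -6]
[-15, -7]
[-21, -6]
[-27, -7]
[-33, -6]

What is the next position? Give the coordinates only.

[-39, -7]

First: linear, -6 per step → -39 at step 6.
Second: cycles through -7, -6 every 2 steps. Step 6 lands at position 0 of the cycle → -7.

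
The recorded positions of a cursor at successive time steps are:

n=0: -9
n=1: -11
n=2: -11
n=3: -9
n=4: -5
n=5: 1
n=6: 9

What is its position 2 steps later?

Taking differences between consecutive positions: -2, +0, +2, +4, +6, +8. These grow by +2 each step.
step 7: 9 + 10 → 19
step 8: 19 + 12 → 31

31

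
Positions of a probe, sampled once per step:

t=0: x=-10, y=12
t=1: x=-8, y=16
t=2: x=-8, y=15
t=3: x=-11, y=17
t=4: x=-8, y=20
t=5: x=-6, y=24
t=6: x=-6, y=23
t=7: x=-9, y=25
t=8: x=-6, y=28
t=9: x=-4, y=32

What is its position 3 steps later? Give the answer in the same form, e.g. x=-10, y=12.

The moves between consecutive positions are (+2,+4), (+0,-1), (-3,+2), (+3,+3), (+2,+4), (+0,-1), (-3,+2), (+3,+3), (+2,+4); they repeat the 4-cycle [(+2,+4), (+0,-1), (-3,+2), (+3,+3)].
step 10: apply (+0,-1) → x=-4, y=31
step 11: apply (-3,+2) → x=-7, y=33
step 12: apply (+3,+3) → x=-4, y=36

x=-4, y=36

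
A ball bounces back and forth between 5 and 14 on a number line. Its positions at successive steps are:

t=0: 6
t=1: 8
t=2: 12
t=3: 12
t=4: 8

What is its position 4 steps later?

10

The value reflects between 5 and 14, moving 4 per step.
  step 5: 8 → 6
  step 6: 6 → 10
  step 7: 10 → 14
  step 8: 14 → 10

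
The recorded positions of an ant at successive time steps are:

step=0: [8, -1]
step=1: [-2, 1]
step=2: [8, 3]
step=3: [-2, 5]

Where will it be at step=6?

[8, 11]

The first coordinate repeats the cycle [8, -2] with period 2; step 6 mod 2 = 0, giving 8.
The second coordinate changes by +2 each step, so at step 6 it is -1 + 6·(2) = 11.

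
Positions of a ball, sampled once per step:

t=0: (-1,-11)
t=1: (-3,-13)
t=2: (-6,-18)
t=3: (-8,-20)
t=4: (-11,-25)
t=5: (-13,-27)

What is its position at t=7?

(-18,-34)

Step-to-step displacements: (-2,-2), (-3,-5), (-2,-2), (-3,-5), (-2,-2) — a repeating cycle of length 2.
step 6: apply (-3,-5) → (-16,-32)
step 7: apply (-2,-2) → (-18,-34)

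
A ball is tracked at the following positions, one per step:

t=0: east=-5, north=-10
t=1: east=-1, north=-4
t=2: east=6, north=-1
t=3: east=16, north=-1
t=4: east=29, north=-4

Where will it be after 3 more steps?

First differences are (+4, +6), (+7, +3), (+10, +0), (+13, -3); their common second difference is (+3, -3) (constant acceleration).
step 5: east=29, north=-4 + (+16, -6) → east=45, north=-10
step 6: east=45, north=-10 + (+19, -9) → east=64, north=-19
step 7: east=64, north=-19 + (+22, -12) → east=86, north=-31

east=86, north=-31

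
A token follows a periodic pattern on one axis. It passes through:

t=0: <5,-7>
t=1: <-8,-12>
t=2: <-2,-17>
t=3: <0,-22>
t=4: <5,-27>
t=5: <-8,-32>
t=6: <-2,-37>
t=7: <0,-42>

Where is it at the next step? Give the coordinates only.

<5,-47>

The first coordinate repeats the cycle [5, -8, -2, 0] with period 4; step 8 mod 4 = 0, giving 5.
The second coordinate changes by -5 each step, so at step 8 it is -7 + 8·(-5) = -47.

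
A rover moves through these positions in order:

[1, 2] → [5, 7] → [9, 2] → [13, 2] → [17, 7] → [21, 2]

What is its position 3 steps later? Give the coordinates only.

[33, 2]

First: linear, +4 per step → 33 at step 8.
Second: cycles through 2, 7, 2 every 3 steps. Step 8 lands at position 2 of the cycle → 2.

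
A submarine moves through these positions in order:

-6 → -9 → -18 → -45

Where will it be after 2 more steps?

Consecutive displacements -3, -9, -27 scale by a factor of 3 each step.
step 4: -45 − 81 → -126
step 5: -126 − 243 → -369

-369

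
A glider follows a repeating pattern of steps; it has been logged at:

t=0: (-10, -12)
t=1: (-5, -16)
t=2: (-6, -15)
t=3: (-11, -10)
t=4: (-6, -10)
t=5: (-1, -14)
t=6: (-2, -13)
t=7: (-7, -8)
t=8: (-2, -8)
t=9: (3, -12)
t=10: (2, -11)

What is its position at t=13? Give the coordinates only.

(7, -10)

Differencing gives (+5, -4), (-1, +1), (-5, +5), (+5, +0), (+5, -4), (-1, +1), (-5, +5), (+5, +0), (+5, -4), (-1, +1). This is the pattern (+5, -4), (-1, +1), (-5, +5), (+5, +0) repeated.
step 11: apply (-5, +5) → (-3, -6)
step 12: apply (+5, +0) → (2, -6)
step 13: apply (+5, -4) → (7, -10)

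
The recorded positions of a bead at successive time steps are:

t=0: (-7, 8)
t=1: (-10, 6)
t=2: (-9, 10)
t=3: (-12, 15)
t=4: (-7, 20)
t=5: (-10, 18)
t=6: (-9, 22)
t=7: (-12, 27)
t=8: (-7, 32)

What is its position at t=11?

(-12, 39)

Differencing gives (-3, -2), (+1, +4), (-3, +5), (+5, +5), (-3, -2), (+1, +4), (-3, +5), (+5, +5). This is the pattern (-3, -2), (+1, +4), (-3, +5), (+5, +5) repeated.
step 9: apply (-3, -2) → (-10, 30)
step 10: apply (+1, +4) → (-9, 34)
step 11: apply (-3, +5) → (-12, 39)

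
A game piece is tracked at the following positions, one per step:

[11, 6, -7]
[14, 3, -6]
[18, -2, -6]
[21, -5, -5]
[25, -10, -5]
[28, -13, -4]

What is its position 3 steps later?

[39, -26, -3]

The moves between consecutive positions are [+3, -3, +1], [+4, -5, +0], [+3, -3, +1], [+4, -5, +0], [+3, -3, +1]; they repeat the 2-cycle [[+3, -3, +1], [+4, -5, +0]].
step 6: apply [+4, -5, +0] → [32, -18, -4]
step 7: apply [+3, -3, +1] → [35, -21, -3]
step 8: apply [+4, -5, +0] → [39, -26, -3]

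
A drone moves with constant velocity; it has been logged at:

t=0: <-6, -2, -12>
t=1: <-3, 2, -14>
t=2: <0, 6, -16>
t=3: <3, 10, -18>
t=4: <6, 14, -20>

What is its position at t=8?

<18, 30, -28>

Each step adds <+3, +4, -2> to the position.
step 5: <6, 14, -20> + <+3, +4, -2> → <9, 18, -22>
step 6: <9, 18, -22> + <+3, +4, -2> → <12, 22, -24>
step 7: <12, 22, -24> + <+3, +4, -2> → <15, 26, -26>
step 8: <15, 26, -26> + <+3, +4, -2> → <18, 30, -28>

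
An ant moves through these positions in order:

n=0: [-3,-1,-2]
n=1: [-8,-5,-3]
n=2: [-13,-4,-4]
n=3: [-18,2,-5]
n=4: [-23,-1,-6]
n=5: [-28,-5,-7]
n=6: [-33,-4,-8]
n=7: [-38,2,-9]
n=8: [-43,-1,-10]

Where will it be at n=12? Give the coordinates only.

First: linear, -5 per step → -63 at step 12.
Second: cycles through -1, -5, -4, 2 every 4 steps. Step 12 lands at position 0 of the cycle → -1.
Third: linear, -1 per step → -14 at step 12.

[-63,-1,-14]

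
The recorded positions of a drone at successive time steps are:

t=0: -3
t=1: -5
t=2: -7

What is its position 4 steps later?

Each step adds -2 to the position.
step 3: -7 − 2 → -9
step 4: -9 − 2 → -11
step 5: -11 − 2 → -13
step 6: -13 − 2 → -15

-15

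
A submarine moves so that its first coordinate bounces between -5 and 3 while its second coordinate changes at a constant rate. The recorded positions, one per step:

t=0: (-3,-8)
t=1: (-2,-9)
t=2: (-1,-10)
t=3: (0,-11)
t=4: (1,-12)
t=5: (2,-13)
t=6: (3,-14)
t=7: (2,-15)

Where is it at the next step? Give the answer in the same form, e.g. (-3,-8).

The first coordinate travels 1 per step and bounces off the walls at -5 and 3.
  step 8: 2 → 1
The second coordinate changes by -1 each step: at step 8 it is -16.

(1,-16)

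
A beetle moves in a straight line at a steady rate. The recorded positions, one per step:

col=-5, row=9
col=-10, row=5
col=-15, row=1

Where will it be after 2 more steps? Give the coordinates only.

Each step adds (-5, -4) to the position.
step 3: col=-15, row=1 + (-5, -4) → col=-20, row=-3
step 4: col=-20, row=-3 + (-5, -4) → col=-25, row=-7

col=-25, row=-7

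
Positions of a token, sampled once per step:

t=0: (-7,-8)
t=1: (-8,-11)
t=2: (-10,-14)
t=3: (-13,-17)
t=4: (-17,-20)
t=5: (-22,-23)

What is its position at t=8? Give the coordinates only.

First differences are (-1,-3), (-2,-3), (-3,-3), (-4,-3), (-5,-3); their common second difference is (-1,+0) (constant acceleration).
step 6: (-22,-23) + (-6,-3) → (-28,-26)
step 7: (-28,-26) + (-7,-3) → (-35,-29)
step 8: (-35,-29) + (-8,-3) → (-43,-32)

(-43,-32)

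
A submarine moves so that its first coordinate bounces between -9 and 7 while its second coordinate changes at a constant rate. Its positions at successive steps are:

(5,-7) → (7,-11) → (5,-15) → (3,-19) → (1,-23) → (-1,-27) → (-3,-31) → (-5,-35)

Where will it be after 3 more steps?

The first coordinate travels 2 per step and bounces off the walls at -9 and 7.
  step 8: -5 → -7
  step 9: -7 → -9
  step 10: -9 → -7
The second coordinate changes by -4 each step: at step 10 it is -47.

(-7,-47)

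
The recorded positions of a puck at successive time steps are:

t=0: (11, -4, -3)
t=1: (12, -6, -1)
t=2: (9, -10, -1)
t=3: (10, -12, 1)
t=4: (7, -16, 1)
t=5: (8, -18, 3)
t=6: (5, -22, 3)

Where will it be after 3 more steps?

Differencing gives (+1, -2, +2), (-3, -4, +0), (+1, -2, +2), (-3, -4, +0), (+1, -2, +2), (-3, -4, +0). This is the pattern (+1, -2, +2), (-3, -4, +0) repeated.
step 7: apply (+1, -2, +2) → (6, -24, 5)
step 8: apply (-3, -4, +0) → (3, -28, 5)
step 9: apply (+1, -2, +2) → (4, -30, 7)

(4, -30, 7)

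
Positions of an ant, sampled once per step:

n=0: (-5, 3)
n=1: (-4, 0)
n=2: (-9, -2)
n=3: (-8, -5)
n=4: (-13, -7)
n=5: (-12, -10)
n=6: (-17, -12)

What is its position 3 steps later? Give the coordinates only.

(-20, -20)

Differencing gives (+1, -3), (-5, -2), (+1, -3), (-5, -2), (+1, -3), (-5, -2). This is the pattern (+1, -3), (-5, -2) repeated.
step 7: apply (+1, -3) → (-16, -15)
step 8: apply (-5, -2) → (-21, -17)
step 9: apply (+1, -3) → (-20, -20)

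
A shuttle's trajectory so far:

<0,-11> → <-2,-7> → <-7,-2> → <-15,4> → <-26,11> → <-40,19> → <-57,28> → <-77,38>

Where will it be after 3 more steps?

Successive displacements: <-2,+4>, <-5,+5>, <-8,+6>, <-11,+7>, <-14,+8>, <-17,+9>, <-20,+10> — each changes by <-3,+1>.
step 8: <-77,38> + <-23,+11> → <-100,49>
step 9: <-100,49> + <-26,+12> → <-126,61>
step 10: <-126,61> + <-29,+13> → <-155,74>

<-155,74>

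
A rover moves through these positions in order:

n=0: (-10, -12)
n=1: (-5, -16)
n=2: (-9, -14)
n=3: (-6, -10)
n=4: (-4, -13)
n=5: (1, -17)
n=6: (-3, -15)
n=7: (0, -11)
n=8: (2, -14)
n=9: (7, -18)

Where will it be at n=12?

Step-to-step displacements: (+5, -4), (-4, +2), (+3, +4), (+2, -3), (+5, -4), (-4, +2), (+3, +4), (+2, -3), (+5, -4) — a repeating cycle of length 4.
step 10: apply (-4, +2) → (3, -16)
step 11: apply (+3, +4) → (6, -12)
step 12: apply (+2, -3) → (8, -15)

(8, -15)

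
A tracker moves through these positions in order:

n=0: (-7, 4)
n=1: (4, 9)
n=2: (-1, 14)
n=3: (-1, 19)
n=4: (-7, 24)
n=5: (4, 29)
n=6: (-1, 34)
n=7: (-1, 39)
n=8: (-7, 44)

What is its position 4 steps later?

The first coordinate repeats the cycle [-7, 4, -1, -1] with period 4; step 12 mod 4 = 0, giving -7.
The second coordinate changes by +5 each step, so at step 12 it is 4 + 12·(5) = 64.

(-7, 64)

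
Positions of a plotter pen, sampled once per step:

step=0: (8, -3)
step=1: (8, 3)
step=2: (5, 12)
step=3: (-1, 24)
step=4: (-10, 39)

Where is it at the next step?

(-22, 57)

Taking differences between consecutive positions: (+0, +6), (-3, +9), (-6, +12), (-9, +15). These grow by (-3, +3) each step.
step 5: (-10, 39) + (-12, +18) → (-22, 57)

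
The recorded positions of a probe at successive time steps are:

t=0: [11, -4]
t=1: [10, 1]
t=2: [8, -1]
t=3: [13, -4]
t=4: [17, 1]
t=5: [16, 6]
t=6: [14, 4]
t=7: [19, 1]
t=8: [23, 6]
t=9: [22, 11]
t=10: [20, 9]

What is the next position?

[25, 6]

Differencing gives [-1, +5], [-2, -2], [+5, -3], [+4, +5], [-1, +5], [-2, -2], [+5, -3], [+4, +5], [-1, +5], [-2, -2]. This is the pattern [-1, +5], [-2, -2], [+5, -3], [+4, +5] repeated.
step 11: apply [+5, -3] → [25, 6]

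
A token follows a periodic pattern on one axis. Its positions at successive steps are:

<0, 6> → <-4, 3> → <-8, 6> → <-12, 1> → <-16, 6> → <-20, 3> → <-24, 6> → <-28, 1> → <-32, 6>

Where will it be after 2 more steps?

First: linear, -4 per step → -40 at step 10.
Second: cycles through 6, 3, 6, 1 every 4 steps. Step 10 lands at position 2 of the cycle → 6.

<-40, 6>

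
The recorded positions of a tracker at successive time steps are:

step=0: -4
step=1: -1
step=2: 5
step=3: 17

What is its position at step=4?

41

The jumps are +3, +6, +12 — a geometric progression with ratio 2.
step 4: 17 + 24 → 41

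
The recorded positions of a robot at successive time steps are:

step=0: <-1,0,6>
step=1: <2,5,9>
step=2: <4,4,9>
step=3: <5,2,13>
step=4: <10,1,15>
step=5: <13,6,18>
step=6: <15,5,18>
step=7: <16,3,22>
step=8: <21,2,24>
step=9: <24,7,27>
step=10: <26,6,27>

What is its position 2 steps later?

<32,3,33>

Step-to-step displacements: <+3,+5,+3>, <+2,-1,+0>, <+1,-2,+4>, <+5,-1,+2>, <+3,+5,+3>, <+2,-1,+0>, <+1,-2,+4>, <+5,-1,+2>, <+3,+5,+3>, <+2,-1,+0> — a repeating cycle of length 4.
step 11: apply <+1,-2,+4> → <27,4,31>
step 12: apply <+5,-1,+2> → <32,3,33>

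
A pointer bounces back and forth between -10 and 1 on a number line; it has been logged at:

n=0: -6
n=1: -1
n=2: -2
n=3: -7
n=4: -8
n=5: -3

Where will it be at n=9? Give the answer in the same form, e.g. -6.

-5

The value travels 5 per step and bounces off the walls at -10 and 1.
  step 6: -3 → 0
  step 7: 0 → -5
  step 8: -5 → -10
  step 9: -10 → -5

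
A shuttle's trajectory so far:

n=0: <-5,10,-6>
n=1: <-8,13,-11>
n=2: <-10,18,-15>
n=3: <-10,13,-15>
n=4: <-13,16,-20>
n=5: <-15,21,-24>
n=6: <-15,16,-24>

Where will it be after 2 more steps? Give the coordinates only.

Differencing gives <-3,+3,-5>, <-2,+5,-4>, <+0,-5,+0>, <-3,+3,-5>, <-2,+5,-4>, <+0,-5,+0>. This is the pattern <-3,+3,-5>, <-2,+5,-4>, <+0,-5,+0> repeated.
step 7: apply <-3,+3,-5> → <-18,19,-29>
step 8: apply <-2,+5,-4> → <-20,24,-33>

<-20,24,-33>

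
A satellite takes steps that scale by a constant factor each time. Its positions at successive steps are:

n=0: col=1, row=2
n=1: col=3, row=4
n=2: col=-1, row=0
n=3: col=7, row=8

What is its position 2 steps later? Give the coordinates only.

col=23, row=24

Consecutive displacements (+2, +2), (-4, -4), (+8, +8) scale by a factor of -2 each step.
step 4: col=7, row=8 + (-16, -16) → col=-9, row=-8
step 5: col=-9, row=-8 + (+32, +32) → col=23, row=24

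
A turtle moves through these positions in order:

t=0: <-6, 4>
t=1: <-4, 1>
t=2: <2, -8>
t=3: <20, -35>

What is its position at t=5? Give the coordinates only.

The jumps are <+2, -3>, <+6, -9>, <+18, -27> — a geometric progression with ratio 3.
step 4: <20, -35> + <+54, -81> → <74, -116>
step 5: <74, -116> + <+162, -243> → <236, -359>

<236, -359>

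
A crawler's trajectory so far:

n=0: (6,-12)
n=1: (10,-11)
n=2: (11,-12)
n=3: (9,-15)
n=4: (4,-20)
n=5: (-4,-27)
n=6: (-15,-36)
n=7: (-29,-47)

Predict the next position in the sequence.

First differences are (+4,+1), (+1,-1), (-2,-3), (-5,-5), (-8,-7), (-11,-9), (-14,-11); their common second difference is (-3,-2) (constant acceleration).
step 8: (-29,-47) + (-17,-13) → (-46,-60)

(-46,-60)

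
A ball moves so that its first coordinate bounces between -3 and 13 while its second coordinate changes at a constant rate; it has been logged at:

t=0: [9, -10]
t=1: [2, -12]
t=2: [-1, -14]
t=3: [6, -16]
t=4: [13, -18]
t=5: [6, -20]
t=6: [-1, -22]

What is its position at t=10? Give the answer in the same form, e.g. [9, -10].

[3, -30]

The first coordinate reflects between -3 and 13, moving 7 per step.
  step 7: -1 → 2
  step 8: 2 → 9
  step 9: 9 → 10
  step 10: 10 → 3
The second coordinate changes by -2 each step: at step 10 it is -30.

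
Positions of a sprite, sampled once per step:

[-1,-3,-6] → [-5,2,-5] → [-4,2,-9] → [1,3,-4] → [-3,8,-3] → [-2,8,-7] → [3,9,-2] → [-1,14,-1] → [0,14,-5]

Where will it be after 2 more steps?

[1,20,1]

Differencing gives [-4,+5,+1], [+1,+0,-4], [+5,+1,+5], [-4,+5,+1], [+1,+0,-4], [+5,+1,+5], [-4,+5,+1], [+1,+0,-4]. This is the pattern [-4,+5,+1], [+1,+0,-4], [+5,+1,+5] repeated.
step 9: apply [+5,+1,+5] → [5,15,0]
step 10: apply [-4,+5,+1] → [1,20,1]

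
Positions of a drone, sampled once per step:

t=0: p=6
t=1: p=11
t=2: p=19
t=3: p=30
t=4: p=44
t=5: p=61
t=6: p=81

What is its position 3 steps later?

First differences are +5, +8, +11, +14, +17, +20; their common second difference is +3 (constant acceleration).
step 7: 81 + 23 → p=104
step 8: 104 + 26 → p=130
step 9: 130 + 29 → p=159

p=159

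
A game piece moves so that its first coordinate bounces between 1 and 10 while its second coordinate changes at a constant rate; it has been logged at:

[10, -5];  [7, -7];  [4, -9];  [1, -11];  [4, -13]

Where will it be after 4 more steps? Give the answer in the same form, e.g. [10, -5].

The first coordinate reflects between 1 and 10, moving 3 per step.
  step 5: 4 → 7
  step 6: 7 → 10
  step 7: 10 → 7
  step 8: 7 → 4
The second coordinate changes by -2 each step: at step 8 it is -21.

[4, -21]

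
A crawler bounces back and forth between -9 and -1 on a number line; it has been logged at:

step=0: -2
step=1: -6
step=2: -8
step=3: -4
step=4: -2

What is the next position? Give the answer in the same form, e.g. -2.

-6

The value travels 4 per step and bounces off the walls at -9 and -1.
  step 5: -2 → -6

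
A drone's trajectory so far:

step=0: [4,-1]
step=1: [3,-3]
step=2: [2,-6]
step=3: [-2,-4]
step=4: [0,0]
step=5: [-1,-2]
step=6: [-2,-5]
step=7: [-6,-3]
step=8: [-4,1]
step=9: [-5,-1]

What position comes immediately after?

[-6,-4]

Differencing gives [-1,-2], [-1,-3], [-4,+2], [+2,+4], [-1,-2], [-1,-3], [-4,+2], [+2,+4], [-1,-2]. This is the pattern [-1,-2], [-1,-3], [-4,+2], [+2,+4] repeated.
step 10: apply [-1,-3] → [-6,-4]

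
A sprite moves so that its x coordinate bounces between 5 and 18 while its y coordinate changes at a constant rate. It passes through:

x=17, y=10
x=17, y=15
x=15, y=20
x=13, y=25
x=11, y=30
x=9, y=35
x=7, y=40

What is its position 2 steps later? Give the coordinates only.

The x coordinate travels 2 per step and bounces off the walls at 5 and 18.
  step 7: 7 → 5
  step 8: 5 → 7
The y coordinate changes by +5 each step: at step 8 it is 50.

x=7, y=50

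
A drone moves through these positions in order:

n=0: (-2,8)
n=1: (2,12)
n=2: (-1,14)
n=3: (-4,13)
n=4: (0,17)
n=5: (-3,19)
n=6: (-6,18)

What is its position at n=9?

(-8,23)

Differencing gives (+4,+4), (-3,+2), (-3,-1), (+4,+4), (-3,+2), (-3,-1). This is the pattern (+4,+4), (-3,+2), (-3,-1) repeated.
step 7: apply (+4,+4) → (-2,22)
step 8: apply (-3,+2) → (-5,24)
step 9: apply (-3,-1) → (-8,23)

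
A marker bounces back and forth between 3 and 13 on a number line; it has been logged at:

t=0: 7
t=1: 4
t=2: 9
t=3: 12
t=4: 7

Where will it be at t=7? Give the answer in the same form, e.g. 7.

12

The value reflects between 3 and 13, moving 5 per step.
  step 5: 7 → 4
  step 6: 4 → 9
  step 7: 9 → 12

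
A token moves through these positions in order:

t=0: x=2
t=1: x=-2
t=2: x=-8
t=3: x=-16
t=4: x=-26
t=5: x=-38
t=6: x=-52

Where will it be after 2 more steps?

x=-86

Taking differences between consecutive positions: -4, -6, -8, -10, -12, -14. These grow by -2 each step.
step 7: -52 − 16 → x=-68
step 8: -68 − 18 → x=-86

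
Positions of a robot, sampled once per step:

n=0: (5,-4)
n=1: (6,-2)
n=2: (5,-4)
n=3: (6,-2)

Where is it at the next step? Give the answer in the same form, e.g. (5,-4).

(5,-4)

Consecutive displacements (+1,+2), (-1,-2), (+1,+2) scale by a factor of -1 each step.
step 4: (6,-2) + (-1,-2) → (5,-4)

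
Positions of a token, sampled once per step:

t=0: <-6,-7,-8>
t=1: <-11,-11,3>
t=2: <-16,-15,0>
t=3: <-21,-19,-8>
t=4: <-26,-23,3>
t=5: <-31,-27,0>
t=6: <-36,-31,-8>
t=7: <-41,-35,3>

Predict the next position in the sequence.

The first coordinate changes by -5 each step, so at step 8 it is -6 + 8·(-5) = -46.
The second coordinate changes by -4 each step, so at step 8 it is -7 + 8·(-4) = -39.
The third coordinate repeats the cycle [-8, 3, 0] with period 3; step 8 mod 3 = 2, giving 0.

<-46,-39,0>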